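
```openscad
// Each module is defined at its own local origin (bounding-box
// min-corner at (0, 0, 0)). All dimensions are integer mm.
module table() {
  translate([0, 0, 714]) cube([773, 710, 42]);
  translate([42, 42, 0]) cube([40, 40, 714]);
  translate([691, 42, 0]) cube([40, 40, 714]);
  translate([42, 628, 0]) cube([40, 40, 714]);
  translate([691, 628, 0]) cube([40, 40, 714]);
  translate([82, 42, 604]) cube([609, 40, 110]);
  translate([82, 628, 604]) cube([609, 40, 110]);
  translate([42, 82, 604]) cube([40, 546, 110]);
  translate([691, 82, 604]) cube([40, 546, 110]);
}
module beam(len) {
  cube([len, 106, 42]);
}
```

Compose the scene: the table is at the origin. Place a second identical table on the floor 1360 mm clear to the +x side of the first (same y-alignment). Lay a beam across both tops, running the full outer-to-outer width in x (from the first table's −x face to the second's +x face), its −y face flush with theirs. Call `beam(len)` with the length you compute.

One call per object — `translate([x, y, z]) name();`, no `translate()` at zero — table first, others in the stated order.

table();
translate([2133, 0, 0]) table();
translate([0, 0, 756]) beam(2906);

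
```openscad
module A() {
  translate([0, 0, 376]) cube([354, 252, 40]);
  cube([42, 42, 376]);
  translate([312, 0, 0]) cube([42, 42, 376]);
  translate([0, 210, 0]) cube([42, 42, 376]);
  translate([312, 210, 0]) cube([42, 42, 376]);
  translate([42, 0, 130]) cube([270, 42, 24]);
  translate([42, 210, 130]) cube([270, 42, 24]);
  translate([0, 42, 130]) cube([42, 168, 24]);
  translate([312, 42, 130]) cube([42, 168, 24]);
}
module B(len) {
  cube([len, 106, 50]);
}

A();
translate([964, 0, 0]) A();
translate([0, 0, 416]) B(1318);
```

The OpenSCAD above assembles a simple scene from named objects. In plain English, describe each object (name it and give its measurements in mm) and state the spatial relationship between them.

A is a four-legged stool. The seat is 354×252 mm, 40 mm thick, top at z = 416 mm. It stands on four square legs, each 42×42 mm in cross-section, from z = 0 to the seat underside, each flush with a corner of the seat. Four stretchers, 42 mm wide and 24 mm tall, connect adjacent legs with their undersides at z = 130 mm, each running between the inner faces of the legs it joins and aligned with the legs' outer faces on the other axis.

B is a rectangular beam 1318 mm long (x), 106 mm deep (y), 50 mm thick (z).

The beam spans the tops of two stools placed 610 mm apart, resting at z = 416 mm.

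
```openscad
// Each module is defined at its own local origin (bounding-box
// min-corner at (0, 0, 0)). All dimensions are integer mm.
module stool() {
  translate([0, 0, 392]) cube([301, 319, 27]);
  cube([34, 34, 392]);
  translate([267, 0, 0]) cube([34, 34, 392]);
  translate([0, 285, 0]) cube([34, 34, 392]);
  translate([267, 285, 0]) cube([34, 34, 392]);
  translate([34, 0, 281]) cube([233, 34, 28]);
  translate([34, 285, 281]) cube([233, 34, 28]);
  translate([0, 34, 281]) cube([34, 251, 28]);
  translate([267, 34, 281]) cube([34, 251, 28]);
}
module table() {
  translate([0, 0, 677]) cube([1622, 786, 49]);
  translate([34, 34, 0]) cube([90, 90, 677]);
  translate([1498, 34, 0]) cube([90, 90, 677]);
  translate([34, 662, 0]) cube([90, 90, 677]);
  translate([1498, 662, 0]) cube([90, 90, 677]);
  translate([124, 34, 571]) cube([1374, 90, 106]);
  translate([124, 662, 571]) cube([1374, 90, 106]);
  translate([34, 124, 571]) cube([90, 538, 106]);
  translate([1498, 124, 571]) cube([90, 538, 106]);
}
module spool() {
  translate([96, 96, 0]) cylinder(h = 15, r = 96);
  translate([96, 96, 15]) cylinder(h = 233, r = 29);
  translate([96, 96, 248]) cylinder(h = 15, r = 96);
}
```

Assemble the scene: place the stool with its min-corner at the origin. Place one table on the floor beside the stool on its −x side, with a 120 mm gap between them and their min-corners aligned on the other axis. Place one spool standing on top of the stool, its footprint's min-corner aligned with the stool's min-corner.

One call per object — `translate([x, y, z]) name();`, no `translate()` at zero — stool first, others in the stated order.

stool();
translate([-1742, 0, 0]) table();
translate([0, 0, 419]) spool();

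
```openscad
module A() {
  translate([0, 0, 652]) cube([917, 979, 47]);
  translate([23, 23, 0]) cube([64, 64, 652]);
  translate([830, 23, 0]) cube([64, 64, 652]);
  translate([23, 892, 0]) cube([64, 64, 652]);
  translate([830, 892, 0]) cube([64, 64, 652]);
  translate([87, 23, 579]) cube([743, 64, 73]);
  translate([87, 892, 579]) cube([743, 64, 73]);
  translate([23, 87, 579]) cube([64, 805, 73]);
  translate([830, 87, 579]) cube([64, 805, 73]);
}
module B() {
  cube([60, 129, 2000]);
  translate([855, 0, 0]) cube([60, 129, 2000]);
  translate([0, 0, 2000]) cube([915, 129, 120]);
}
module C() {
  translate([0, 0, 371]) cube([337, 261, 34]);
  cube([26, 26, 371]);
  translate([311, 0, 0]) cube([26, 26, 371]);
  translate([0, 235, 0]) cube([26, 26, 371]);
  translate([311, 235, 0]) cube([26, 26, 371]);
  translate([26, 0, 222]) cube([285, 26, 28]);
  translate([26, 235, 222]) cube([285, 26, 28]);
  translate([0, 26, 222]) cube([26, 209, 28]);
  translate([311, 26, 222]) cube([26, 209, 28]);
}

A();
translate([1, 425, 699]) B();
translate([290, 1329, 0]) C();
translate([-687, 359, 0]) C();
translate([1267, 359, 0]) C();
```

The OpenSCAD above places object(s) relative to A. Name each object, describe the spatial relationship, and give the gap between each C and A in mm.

Each stool's nearest face is 350 mm from the table's bounding box.

A is a table. B is a door frame. C is a stool. The door frame is on top of the table, centred. Three stools sit around the table at the +y, −x, +x sides. The gap between each stool and the table is 350 mm.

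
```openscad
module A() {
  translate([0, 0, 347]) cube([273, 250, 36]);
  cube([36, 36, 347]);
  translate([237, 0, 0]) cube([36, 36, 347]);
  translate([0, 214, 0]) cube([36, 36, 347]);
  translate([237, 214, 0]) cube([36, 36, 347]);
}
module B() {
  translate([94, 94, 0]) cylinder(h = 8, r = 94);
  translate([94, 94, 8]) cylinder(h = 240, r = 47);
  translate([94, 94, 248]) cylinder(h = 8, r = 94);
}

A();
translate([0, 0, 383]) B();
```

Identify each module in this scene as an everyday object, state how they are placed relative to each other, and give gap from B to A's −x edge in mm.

The spool's min-x is at 0; the stool's min-x is 0; gap = 0 mm.

A is a stool. B is a spool. The spool is on top of the stool. The gap from the spool to the stool's −x edge is 0 mm.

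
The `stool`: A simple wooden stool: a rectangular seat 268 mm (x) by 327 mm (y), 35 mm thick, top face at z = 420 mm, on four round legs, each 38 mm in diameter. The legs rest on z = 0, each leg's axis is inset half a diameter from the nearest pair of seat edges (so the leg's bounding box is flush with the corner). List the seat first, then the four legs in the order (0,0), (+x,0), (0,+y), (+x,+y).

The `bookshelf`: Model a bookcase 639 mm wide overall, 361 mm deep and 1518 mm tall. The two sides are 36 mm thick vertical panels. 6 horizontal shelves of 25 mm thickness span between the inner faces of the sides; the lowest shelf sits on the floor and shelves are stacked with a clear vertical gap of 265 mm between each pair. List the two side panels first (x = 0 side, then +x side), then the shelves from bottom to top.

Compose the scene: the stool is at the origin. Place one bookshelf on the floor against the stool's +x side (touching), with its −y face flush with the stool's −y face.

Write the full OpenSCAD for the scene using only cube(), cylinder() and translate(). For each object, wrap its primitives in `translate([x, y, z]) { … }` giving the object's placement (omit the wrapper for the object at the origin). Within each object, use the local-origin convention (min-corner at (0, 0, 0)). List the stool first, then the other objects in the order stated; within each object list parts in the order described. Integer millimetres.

translate([0, 0, 385]) cube([268, 327, 35]);
translate([19, 19, 0]) cylinder(h = 385, r = 19);
translate([249, 19, 0]) cylinder(h = 385, r = 19);
translate([19, 308, 0]) cylinder(h = 385, r = 19);
translate([249, 308, 0]) cylinder(h = 385, r = 19);
translate([268, 0, 0]) {
  cube([36, 361, 1518]);
  translate([603, 0, 0]) cube([36, 361, 1518]);
  translate([36, 0, 0]) cube([567, 361, 25]);
  translate([36, 0, 290]) cube([567, 361, 25]);
  translate([36, 0, 580]) cube([567, 361, 25]);
  translate([36, 0, 870]) cube([567, 361, 25]);
  translate([36, 0, 1160]) cube([567, 361, 25]);
  translate([36, 0, 1450]) cube([567, 361, 25]);
}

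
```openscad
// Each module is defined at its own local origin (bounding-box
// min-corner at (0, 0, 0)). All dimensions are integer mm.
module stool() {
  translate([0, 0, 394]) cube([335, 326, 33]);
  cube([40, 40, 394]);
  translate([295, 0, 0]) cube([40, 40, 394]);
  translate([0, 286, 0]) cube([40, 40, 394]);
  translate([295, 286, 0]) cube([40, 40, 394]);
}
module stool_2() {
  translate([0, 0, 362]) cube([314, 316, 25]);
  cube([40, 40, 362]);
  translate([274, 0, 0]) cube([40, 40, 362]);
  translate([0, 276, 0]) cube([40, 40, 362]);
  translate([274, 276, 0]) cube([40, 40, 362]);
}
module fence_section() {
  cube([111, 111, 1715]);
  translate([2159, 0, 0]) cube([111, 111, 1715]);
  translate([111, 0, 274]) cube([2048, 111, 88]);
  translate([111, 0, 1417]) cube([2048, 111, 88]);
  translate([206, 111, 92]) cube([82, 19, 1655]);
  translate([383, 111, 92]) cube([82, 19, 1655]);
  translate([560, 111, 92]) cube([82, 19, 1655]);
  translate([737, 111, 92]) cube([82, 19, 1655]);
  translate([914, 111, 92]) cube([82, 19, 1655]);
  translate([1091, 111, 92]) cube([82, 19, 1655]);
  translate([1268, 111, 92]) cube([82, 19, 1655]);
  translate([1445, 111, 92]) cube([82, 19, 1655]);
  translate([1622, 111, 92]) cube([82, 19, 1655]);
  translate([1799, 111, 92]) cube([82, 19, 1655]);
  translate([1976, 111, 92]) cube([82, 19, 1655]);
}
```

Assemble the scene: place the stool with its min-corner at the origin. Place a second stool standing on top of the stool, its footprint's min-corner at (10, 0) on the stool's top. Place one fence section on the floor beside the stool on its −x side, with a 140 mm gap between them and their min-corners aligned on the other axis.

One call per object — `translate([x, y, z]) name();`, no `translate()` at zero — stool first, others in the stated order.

stool();
translate([10, 0, 427]) stool_2();
translate([-2410, 0, 0]) fence_section();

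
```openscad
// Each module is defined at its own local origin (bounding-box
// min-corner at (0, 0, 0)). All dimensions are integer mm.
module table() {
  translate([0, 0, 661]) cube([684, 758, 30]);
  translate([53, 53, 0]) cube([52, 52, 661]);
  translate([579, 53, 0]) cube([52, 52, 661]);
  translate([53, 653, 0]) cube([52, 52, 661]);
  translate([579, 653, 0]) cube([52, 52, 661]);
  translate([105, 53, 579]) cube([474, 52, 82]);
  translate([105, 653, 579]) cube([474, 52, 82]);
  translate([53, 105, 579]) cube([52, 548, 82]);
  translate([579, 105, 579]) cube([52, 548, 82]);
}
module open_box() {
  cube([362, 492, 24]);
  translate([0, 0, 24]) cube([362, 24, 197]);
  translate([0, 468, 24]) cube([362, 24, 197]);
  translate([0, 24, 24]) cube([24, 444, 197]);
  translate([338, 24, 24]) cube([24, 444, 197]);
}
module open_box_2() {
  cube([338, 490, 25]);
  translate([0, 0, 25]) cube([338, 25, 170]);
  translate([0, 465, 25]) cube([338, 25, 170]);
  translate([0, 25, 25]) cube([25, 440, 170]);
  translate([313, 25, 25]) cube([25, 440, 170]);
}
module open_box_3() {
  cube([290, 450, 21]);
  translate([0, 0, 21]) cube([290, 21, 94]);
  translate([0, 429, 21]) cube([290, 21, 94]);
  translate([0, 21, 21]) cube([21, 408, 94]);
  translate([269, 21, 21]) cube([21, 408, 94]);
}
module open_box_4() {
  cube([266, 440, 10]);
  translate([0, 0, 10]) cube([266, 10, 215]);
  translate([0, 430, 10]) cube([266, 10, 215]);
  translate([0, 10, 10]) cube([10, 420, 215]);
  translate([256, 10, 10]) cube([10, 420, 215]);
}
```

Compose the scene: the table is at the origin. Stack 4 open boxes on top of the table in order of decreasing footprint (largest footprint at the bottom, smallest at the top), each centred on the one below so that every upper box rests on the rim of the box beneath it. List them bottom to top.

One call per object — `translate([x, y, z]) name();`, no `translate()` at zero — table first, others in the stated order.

table();
translate([161, 133, 691]) open_box();
translate([173, 134, 912]) open_box_2();
translate([197, 154, 1107]) open_box_3();
translate([209, 159, 1222]) open_box_4();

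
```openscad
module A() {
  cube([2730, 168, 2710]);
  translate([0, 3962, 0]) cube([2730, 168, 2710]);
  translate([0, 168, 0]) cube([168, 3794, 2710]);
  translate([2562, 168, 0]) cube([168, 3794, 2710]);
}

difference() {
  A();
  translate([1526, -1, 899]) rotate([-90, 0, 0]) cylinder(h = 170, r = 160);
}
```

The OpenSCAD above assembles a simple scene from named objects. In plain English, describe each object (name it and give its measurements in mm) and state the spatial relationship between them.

A is the wall frame of a small rectangular building: four walls, each 2710 mm tall and 168 mm thick, enclosing a footprint 2730 mm (x) by 4130 mm (y) outside-to-outside, with no floor or roof. The front and back walls (the −y and +y sides) span the full width; the two side walls fit between them.

The house frame has a circular hole of radius 160 mm through its front wall, centred at (x = 1526, z = 899).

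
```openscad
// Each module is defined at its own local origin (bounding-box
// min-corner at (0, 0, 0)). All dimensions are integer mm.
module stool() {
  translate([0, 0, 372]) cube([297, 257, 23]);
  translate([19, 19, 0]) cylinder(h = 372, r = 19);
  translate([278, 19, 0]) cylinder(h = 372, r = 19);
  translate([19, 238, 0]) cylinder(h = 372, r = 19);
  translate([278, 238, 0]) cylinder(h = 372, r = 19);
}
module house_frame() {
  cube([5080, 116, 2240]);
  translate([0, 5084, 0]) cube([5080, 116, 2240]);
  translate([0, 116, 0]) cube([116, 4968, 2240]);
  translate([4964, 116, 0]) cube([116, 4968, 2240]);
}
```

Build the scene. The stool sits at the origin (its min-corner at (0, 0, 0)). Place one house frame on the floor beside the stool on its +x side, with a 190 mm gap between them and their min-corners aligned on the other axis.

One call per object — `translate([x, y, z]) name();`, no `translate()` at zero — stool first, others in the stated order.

stool();
translate([487, 0, 0]) house_frame();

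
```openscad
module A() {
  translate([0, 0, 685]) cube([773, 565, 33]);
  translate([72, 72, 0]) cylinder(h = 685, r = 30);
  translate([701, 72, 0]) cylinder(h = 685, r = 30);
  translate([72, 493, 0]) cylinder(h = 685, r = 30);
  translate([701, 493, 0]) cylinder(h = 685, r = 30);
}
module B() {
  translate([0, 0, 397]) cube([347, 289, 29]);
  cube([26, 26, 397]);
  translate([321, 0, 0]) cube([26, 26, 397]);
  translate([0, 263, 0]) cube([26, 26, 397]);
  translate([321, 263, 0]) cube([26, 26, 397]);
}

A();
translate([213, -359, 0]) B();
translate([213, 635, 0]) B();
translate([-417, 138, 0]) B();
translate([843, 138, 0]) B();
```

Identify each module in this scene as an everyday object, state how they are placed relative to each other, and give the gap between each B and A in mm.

Each stool's nearest face is 70 mm from the table's bounding box.

A is a table. B is a stool. Four stools sit around the table at the −y, +y, −x, +x sides. The gap between each stool and the table is 70 mm.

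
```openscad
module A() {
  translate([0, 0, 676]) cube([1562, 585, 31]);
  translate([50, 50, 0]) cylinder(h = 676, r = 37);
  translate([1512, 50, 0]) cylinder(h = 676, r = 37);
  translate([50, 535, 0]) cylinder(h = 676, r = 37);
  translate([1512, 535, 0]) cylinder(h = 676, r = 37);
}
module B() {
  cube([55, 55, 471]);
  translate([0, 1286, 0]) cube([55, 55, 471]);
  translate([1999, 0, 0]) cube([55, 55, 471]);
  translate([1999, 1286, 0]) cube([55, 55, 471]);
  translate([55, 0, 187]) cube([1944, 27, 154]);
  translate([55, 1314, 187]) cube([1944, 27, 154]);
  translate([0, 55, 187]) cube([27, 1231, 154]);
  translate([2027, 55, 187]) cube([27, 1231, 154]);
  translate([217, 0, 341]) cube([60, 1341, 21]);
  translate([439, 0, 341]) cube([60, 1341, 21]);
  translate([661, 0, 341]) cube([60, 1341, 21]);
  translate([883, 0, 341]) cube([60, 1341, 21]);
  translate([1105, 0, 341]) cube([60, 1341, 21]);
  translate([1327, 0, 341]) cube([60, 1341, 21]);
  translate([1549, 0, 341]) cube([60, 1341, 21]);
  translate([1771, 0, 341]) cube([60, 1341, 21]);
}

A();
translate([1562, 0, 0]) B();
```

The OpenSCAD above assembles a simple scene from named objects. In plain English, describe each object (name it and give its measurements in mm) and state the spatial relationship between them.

A is a rectangular dining table. The top is 1562×585×31 mm with its upper surface at z = 707 mm. It stands on four round legs of 74 mm diameter, each leg's bounding box inset 13 mm from the nearest pair of top edges, running from the floor to the underside of the top.

B is a bed frame 2054 mm long (x) by 1341 mm wide (y). Four 55×55 mm corner posts, 471 mm tall, at the corners of the footprint. Four rails of 27 mm thickness and 154 mm height run between adjacent posts with their undersides at z = 187 mm, their outer faces flush with the outside of the frame (the two x-running rails run between the posts' inner faces; the two y-running rails run between the posts' inner faces). 8 slats, each 60 mm wide (x) and 21 mm thick, lie across the top of the two x-running rails, running the full 1341 mm width of the frame in y; the slats are evenly spaced along x between the inner faces of the end posts with equal gaps (rounded down to the nearest mm) at the −x end and between each pair — any rounding remainder accumulates at the +x end.

The bed frame is against the table's +x side, with their −y faces flush.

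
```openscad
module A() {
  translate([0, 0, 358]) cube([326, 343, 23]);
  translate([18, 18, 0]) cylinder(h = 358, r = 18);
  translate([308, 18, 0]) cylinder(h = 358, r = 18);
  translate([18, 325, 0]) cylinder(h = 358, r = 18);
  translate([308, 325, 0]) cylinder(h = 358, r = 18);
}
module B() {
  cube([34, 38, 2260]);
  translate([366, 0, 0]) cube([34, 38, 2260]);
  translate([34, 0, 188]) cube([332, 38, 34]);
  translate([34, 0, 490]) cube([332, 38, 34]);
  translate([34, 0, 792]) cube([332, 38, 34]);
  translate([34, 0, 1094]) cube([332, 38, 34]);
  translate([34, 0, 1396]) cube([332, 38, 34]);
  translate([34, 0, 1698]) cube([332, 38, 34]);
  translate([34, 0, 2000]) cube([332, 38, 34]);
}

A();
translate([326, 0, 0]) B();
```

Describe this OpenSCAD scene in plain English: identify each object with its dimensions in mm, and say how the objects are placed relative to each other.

A is a four-legged stool. The seat is 326×343 mm, 23 mm thick, top at z = 381 mm. It stands on four round legs, each 36 mm in diameter, from z = 0 to the seat underside, each leg's axis is inset half a diameter from the nearest pair of seat edges (so the leg's bounding box is flush with the corner).

B is a straight ladder. Two 34×38 mm vertical rails, 2260 mm tall, stand 400 mm apart (outside-to-outside) with their front faces coplanar on the −y side. 7 rungs, each 38 mm deep and 34 mm tall, span between the inner faces of the rails, front faces flush with the rails. The lowest rung's underside is at z = 188 mm and rungs are spaced 302 mm apart (underside to underside).

The ladder is against the stool's +x side, with their −y faces flush.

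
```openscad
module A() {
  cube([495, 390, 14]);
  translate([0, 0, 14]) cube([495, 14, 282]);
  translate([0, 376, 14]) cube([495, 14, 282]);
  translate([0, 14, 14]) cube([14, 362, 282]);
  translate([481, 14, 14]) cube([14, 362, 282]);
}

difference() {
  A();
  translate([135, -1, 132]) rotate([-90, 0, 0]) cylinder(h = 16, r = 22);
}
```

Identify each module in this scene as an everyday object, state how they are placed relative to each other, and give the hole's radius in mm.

A is an open box. The open box has a circular hole through its front wall. The hole's radius is 22 mm.

The subtracted cylinder has r = 22 mm.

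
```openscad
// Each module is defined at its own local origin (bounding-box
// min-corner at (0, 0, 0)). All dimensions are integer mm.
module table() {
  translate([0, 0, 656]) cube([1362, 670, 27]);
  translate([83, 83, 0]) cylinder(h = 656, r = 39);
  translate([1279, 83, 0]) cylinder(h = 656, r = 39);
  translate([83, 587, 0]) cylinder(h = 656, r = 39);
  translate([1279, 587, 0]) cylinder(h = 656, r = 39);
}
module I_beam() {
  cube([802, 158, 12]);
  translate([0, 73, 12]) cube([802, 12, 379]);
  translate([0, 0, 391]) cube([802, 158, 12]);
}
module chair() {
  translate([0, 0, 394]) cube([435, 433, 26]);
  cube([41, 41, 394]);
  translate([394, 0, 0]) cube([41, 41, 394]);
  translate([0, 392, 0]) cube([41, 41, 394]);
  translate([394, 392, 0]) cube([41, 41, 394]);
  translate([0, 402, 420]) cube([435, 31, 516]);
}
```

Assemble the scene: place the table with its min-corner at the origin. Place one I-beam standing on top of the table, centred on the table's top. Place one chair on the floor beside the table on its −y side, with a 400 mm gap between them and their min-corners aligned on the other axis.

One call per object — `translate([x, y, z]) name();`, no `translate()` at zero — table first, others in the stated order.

table();
translate([280, 256, 683]) I_beam();
translate([0, -833, 0]) chair();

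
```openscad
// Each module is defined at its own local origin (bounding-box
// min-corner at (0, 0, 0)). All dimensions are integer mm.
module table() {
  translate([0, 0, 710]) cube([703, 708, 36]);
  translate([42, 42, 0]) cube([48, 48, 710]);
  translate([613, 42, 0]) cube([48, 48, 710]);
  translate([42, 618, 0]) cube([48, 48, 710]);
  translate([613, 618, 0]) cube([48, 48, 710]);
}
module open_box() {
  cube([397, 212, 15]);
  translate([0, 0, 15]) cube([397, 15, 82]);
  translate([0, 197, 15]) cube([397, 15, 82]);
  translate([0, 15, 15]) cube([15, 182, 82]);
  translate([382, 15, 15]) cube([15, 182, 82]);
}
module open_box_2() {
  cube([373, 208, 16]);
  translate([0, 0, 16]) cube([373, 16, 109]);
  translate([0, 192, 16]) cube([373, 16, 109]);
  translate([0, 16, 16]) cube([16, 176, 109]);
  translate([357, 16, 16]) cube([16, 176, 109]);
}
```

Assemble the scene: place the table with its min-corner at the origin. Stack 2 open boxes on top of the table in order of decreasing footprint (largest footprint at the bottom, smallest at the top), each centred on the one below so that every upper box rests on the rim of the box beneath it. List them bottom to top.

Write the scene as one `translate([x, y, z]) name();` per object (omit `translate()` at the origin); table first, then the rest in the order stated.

table();
translate([153, 248, 746]) open_box();
translate([165, 250, 843]) open_box_2();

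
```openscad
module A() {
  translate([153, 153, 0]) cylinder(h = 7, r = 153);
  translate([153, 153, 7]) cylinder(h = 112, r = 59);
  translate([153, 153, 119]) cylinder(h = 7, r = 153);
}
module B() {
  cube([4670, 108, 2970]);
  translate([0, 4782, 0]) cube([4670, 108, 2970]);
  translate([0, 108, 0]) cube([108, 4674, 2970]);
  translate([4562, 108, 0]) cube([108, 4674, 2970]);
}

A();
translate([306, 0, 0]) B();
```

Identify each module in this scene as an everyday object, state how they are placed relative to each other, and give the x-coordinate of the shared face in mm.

A is a spool. B is a house frame. The house frame is against the spool's +x side, with their −y faces flush. The x-coordinate of the shared face is 306 mm.

The spool's +x face and the house frame's −x face are both at x = 306 mm.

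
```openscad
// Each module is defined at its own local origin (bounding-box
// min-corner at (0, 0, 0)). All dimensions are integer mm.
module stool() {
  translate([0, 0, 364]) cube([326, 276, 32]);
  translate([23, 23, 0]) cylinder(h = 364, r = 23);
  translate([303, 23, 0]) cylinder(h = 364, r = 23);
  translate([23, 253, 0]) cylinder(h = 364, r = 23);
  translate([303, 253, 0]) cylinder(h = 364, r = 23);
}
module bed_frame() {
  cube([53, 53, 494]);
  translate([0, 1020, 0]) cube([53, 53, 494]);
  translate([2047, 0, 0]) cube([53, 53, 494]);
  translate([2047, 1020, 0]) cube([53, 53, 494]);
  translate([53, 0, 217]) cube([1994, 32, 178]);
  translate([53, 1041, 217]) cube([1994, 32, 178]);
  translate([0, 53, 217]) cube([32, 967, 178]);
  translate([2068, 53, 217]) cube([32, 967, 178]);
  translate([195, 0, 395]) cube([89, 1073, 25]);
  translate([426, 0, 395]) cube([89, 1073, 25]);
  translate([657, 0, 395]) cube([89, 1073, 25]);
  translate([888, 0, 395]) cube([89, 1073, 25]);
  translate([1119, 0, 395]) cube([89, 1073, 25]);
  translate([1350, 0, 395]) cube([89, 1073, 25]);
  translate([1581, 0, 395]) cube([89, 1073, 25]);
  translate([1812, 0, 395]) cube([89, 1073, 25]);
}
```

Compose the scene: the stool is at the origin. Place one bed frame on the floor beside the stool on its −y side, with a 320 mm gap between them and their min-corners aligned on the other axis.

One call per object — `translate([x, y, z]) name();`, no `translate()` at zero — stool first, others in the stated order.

stool();
translate([0, -1393, 0]) bed_frame();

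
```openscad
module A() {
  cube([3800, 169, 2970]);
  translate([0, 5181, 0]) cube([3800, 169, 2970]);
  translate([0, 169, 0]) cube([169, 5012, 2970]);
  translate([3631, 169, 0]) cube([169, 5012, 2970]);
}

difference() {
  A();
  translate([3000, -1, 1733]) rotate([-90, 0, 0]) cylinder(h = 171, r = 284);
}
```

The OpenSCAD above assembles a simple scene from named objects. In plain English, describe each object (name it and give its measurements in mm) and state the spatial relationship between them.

A is the wall frame of a small rectangular building: four walls, each 2970 mm tall and 169 mm thick, enclosing a footprint 3800 mm (x) by 5350 mm (y) outside-to-outside, with no floor or roof. The front and back walls (the −y and +y sides) span the full width; the two side walls fit between them.

The house frame has a circular hole of radius 284 mm through its front wall, centred at (x = 3000, z = 1733).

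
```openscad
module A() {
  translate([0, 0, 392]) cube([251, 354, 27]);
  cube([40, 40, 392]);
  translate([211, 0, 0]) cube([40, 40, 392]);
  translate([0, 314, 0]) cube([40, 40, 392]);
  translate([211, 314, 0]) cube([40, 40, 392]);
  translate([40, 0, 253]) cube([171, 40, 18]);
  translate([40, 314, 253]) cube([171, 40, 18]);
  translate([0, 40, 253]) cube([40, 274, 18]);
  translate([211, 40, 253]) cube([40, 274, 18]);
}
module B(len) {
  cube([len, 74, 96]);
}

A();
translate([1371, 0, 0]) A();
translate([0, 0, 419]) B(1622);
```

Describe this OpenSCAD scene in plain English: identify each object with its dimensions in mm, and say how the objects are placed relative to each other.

A is a simple wooden stool: a rectangular seat 251 mm (x) by 354 mm (y), 27 mm thick, top face at z = 419 mm, on four square legs, each 40×40 mm in cross-section. The legs rest on z = 0, each flush with a corner of the seat. Four stretchers, 40 mm wide and 18 mm tall, connect adjacent legs with their undersides at z = 253 mm, each running between the inner faces of the legs it joins and aligned with the legs' outer faces on the other axis.

B is a rectangular beam 1622 mm long (x), 74 mm deep (y), 96 mm thick (z).

The beam spans the tops of two stools placed 1120 mm apart, resting at z = 419 mm.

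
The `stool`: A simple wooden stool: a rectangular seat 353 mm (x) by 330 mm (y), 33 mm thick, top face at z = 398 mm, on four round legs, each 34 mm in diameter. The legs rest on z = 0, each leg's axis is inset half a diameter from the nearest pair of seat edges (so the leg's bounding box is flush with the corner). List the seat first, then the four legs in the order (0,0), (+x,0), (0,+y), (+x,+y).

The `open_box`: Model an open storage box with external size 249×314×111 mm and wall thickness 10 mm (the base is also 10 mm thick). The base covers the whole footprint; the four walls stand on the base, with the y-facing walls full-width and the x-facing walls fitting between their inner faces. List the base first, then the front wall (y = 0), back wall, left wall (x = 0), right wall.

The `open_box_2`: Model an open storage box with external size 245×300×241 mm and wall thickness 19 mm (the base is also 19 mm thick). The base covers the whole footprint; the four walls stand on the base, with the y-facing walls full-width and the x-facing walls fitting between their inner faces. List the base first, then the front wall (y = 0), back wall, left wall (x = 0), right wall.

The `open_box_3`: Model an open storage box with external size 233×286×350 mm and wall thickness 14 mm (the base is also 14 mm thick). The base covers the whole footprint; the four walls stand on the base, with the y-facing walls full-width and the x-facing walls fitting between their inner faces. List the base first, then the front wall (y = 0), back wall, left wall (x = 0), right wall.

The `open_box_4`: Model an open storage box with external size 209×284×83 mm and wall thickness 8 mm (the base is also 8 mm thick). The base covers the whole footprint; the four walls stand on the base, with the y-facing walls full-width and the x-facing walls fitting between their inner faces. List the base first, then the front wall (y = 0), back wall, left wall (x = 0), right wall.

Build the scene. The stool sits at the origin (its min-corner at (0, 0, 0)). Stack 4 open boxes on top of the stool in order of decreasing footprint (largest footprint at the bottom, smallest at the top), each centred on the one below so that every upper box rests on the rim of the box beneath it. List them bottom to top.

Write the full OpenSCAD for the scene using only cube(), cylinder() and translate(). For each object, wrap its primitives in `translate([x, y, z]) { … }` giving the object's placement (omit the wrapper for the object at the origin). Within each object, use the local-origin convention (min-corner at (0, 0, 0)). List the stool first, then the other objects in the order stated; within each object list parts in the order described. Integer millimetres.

translate([0, 0, 365]) cube([353, 330, 33]);
translate([17, 17, 0]) cylinder(h = 365, r = 17);
translate([336, 17, 0]) cylinder(h = 365, r = 17);
translate([17, 313, 0]) cylinder(h = 365, r = 17);
translate([336, 313, 0]) cylinder(h = 365, r = 17);
translate([52, 8, 398]) {
  cube([249, 314, 10]);
  translate([0, 0, 10]) cube([249, 10, 101]);
  translate([0, 304, 10]) cube([249, 10, 101]);
  translate([0, 10, 10]) cube([10, 294, 101]);
  translate([239, 10, 10]) cube([10, 294, 101]);
}
translate([54, 15, 509]) {
  cube([245, 300, 19]);
  translate([0, 0, 19]) cube([245, 19, 222]);
  translate([0, 281, 19]) cube([245, 19, 222]);
  translate([0, 19, 19]) cube([19, 262, 222]);
  translate([226, 19, 19]) cube([19, 262, 222]);
}
translate([60, 22, 750]) {
  cube([233, 286, 14]);
  translate([0, 0, 14]) cube([233, 14, 336]);
  translate([0, 272, 14]) cube([233, 14, 336]);
  translate([0, 14, 14]) cube([14, 258, 336]);
  translate([219, 14, 14]) cube([14, 258, 336]);
}
translate([72, 23, 1100]) {
  cube([209, 284, 8]);
  translate([0, 0, 8]) cube([209, 8, 75]);
  translate([0, 276, 8]) cube([209, 8, 75]);
  translate([0, 8, 8]) cube([8, 268, 75]);
  translate([201, 8, 8]) cube([8, 268, 75]);
}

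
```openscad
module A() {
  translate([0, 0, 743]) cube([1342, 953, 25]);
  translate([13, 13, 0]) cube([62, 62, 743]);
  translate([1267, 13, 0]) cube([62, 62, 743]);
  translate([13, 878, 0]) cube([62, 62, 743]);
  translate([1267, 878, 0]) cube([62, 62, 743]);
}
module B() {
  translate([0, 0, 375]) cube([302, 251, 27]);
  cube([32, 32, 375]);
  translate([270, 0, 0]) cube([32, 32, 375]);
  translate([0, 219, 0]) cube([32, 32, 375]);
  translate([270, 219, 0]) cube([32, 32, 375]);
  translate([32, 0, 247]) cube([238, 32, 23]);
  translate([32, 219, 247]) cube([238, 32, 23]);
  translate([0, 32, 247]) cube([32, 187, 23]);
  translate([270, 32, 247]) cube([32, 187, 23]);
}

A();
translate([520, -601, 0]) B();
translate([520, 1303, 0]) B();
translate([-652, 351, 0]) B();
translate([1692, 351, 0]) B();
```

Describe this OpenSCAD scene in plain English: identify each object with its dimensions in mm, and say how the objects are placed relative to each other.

A is a rectangular dining table. The top is 1342×953×25 mm with its upper surface at z = 768 mm. It stands on four 62×62 mm square legs, each inset 13 mm from the nearest pair of top edges, running from the floor to the underside of the top.

B is a simple wooden stool: a rectangular seat 302 mm (x) by 251 mm (y), 27 mm thick, top face at z = 402 mm, on four square legs, each 32×32 mm in cross-section. The legs rest on z = 0, each flush with a corner of the seat. Four stretchers, 32 mm wide and 23 mm tall, connect adjacent legs with their undersides at z = 247 mm, each running between the inner faces of the legs it joins and aligned with the legs' outer faces on the other axis.

Four stools sit around the table at the −y, +y, −x, +x sides.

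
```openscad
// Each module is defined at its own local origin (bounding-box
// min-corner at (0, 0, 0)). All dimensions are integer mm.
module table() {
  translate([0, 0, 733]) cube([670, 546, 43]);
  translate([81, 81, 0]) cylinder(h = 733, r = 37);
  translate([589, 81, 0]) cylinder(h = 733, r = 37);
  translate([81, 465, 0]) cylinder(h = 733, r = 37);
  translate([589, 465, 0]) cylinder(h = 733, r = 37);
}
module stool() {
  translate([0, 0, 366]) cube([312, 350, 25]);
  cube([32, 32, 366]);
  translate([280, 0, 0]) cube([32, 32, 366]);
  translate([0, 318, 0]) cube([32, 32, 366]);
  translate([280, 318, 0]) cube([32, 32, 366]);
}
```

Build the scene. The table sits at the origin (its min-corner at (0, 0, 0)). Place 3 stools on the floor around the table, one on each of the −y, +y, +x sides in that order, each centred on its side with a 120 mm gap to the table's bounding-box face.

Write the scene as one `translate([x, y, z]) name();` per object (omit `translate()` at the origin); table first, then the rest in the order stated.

table();
translate([179, -470, 0]) stool();
translate([179, 666, 0]) stool();
translate([790, 98, 0]) stool();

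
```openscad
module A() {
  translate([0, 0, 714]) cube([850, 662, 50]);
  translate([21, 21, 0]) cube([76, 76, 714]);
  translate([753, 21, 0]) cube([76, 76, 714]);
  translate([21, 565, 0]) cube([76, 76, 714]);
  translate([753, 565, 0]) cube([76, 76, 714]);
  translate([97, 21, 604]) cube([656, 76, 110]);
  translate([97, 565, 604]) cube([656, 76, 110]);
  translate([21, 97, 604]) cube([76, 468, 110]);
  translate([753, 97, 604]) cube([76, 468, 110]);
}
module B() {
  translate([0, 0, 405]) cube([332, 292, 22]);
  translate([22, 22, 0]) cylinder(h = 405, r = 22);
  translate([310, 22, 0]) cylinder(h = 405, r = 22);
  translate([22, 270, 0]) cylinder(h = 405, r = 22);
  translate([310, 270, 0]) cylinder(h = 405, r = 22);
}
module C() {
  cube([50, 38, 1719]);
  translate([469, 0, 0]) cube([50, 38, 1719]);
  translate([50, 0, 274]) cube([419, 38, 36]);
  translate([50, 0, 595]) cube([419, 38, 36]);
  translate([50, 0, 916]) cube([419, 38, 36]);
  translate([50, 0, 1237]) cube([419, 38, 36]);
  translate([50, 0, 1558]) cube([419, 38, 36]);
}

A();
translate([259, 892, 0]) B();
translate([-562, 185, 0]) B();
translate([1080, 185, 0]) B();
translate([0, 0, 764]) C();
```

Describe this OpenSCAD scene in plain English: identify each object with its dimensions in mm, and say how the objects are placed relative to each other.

A is a table: top 850 mm (x) × 662 mm (y), 50 mm thick, upper face at z = 764 mm, on four 76×76 mm square legs, each inset 21 mm from the nearest pair of top edges, running from z = 0 to the bottom of the top. Four apron rails, 76 mm thick and 110 mm tall, run between adjacent legs with their top edges flush with the underside of the top and their outer faces flush with the legs' outer faces.

B is a four-legged stool. The seat is 332×292 mm, 22 mm thick, top at z = 427 mm. It stands on four round legs, each 44 mm in diameter, from z = 0 to the seat underside, each leg's axis is inset half a diameter from the nearest pair of seat edges (so the leg's bounding box is flush with the corner).

C is a wooden ladder with two side rails of 50×38 mm section and 1719 mm height, set 519 mm apart overall. Between them run 5 rectangular rungs (38 mm deep, 36 mm thick), front faces flush with the rails' −y face. The bottom of the first rung is 274 mm above the floor and each subsequent rung is 321 mm higher than the one below.

Three stools sit around the table at the +y, −x, +x sides. The ladder is on top of the table.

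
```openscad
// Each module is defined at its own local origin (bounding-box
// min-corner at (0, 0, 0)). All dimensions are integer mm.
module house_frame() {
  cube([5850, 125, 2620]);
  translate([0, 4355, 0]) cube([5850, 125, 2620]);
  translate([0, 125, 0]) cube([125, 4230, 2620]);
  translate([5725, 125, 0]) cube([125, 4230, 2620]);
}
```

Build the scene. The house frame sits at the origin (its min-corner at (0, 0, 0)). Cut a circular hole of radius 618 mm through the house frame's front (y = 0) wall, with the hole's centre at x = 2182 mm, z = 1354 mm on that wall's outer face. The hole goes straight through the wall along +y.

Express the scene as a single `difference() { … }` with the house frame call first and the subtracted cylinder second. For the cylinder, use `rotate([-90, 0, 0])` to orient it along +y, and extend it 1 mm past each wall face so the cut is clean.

difference() {
  house_frame();
  translate([2182, -1, 1354]) rotate([-90, 0, 0]) cylinder(h = 127, r = 618);
}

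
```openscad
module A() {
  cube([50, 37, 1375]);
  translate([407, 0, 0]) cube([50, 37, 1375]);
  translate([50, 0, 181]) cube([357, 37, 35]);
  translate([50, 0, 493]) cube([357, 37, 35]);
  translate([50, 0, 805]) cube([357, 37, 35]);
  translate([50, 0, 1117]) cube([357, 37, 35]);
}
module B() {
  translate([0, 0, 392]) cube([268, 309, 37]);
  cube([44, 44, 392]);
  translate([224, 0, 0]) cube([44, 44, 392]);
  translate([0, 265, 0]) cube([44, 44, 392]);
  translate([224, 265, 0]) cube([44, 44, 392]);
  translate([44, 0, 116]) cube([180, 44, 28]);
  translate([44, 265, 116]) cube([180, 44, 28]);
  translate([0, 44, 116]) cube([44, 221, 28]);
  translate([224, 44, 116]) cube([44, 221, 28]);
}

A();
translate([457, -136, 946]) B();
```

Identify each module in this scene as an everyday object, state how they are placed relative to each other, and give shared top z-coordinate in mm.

Both tops at z = 1375 mm.

A is a ladder. B is a stool. The stool is beside the ladder with their tops flush at z = 1375. The shared top z-coordinate is 1375 mm.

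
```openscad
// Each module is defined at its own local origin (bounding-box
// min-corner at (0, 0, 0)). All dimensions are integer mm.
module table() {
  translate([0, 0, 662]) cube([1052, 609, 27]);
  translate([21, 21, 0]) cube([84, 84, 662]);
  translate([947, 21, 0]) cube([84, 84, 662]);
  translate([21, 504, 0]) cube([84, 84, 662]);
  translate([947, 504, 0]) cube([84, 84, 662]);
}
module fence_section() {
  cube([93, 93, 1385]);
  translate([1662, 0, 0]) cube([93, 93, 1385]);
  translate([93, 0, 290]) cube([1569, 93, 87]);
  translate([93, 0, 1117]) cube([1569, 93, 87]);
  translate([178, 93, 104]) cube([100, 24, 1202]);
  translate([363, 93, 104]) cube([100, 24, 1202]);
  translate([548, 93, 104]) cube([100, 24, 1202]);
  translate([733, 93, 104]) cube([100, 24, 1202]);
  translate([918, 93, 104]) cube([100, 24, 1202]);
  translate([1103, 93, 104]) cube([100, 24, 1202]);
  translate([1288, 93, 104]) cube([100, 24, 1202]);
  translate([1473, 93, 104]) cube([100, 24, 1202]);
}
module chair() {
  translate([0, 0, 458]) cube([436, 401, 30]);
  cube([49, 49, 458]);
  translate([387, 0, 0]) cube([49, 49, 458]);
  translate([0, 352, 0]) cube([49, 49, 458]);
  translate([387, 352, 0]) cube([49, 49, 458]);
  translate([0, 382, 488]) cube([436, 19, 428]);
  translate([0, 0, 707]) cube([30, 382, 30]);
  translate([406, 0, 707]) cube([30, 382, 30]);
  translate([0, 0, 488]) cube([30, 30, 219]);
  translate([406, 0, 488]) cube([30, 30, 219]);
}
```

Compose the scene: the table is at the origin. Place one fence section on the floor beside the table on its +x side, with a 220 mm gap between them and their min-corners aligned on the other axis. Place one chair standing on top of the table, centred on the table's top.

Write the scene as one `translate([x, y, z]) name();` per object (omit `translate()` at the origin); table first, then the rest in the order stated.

table();
translate([1272, 0, 0]) fence_section();
translate([308, 104, 689]) chair();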